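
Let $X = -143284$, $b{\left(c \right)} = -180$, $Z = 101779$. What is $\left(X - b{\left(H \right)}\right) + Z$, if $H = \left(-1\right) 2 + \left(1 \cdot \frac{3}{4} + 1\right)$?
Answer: $-41325$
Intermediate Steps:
$H = - \frac{1}{4}$ ($H = -2 + \left(1 \cdot 3 \cdot \frac{1}{4} + 1\right) = -2 + \left(1 \cdot \frac{3}{4} + 1\right) = -2 + \left(\frac{3}{4} + 1\right) = -2 + \frac{7}{4} = - \frac{1}{4} \approx -0.25$)
$\left(X - b{\left(H \right)}\right) + Z = \left(-143284 - -180\right) + 101779 = \left(-143284 + 180\right) + 101779 = -143104 + 101779 = -41325$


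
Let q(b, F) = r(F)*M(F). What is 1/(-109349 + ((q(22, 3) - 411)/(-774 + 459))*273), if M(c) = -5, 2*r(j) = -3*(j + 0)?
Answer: -10/1090123 ≈ -9.1733e-6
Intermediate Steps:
r(j) = -3*j/2 (r(j) = (-3*(j + 0))/2 = (-3*j)/2 = -3*j/2)
q(b, F) = 15*F/2 (q(b, F) = -3*F/2*(-5) = 15*F/2)
1/(-109349 + ((q(22, 3) - 411)/(-774 + 459))*273) = 1/(-109349 + (((15/2)*3 - 411)/(-774 + 459))*273) = 1/(-109349 + ((45/2 - 411)/(-315))*273) = 1/(-109349 - 777/2*(-1/315)*273) = 1/(-109349 + (37/30)*273) = 1/(-109349 + 3367/10) = 1/(-1090123/10) = -10/1090123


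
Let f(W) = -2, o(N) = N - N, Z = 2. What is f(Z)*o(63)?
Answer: 0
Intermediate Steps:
o(N) = 0
f(Z)*o(63) = -2*0 = 0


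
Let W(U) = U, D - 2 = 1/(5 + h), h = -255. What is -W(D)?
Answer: -499/250 ≈ -1.9960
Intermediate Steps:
D = 499/250 (D = 2 + 1/(5 - 255) = 2 + 1/(-250) = 2 - 1/250 = 499/250 ≈ 1.9960)
-W(D) = -1*499/250 = -499/250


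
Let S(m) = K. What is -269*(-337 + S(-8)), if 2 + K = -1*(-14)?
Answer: 87425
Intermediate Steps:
K = 12 (K = -2 - 1*(-14) = -2 + 14 = 12)
S(m) = 12
-269*(-337 + S(-8)) = -269*(-337 + 12) = -269*(-325) = 87425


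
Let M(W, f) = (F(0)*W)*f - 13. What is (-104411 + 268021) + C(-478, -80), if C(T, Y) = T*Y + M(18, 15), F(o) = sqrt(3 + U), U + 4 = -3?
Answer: 201837 + 540*I ≈ 2.0184e+5 + 540.0*I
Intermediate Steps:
U = -7 (U = -4 - 3 = -7)
F(o) = 2*I (F(o) = sqrt(3 - 7) = sqrt(-4) = 2*I)
M(W, f) = -13 + 2*I*W*f (M(W, f) = ((2*I)*W)*f - 13 = (2*I*W)*f - 13 = 2*I*W*f - 13 = -13 + 2*I*W*f)
C(T, Y) = -13 + 540*I + T*Y (C(T, Y) = T*Y + (-13 + 2*I*18*15) = T*Y + (-13 + 540*I) = -13 + 540*I + T*Y)
(-104411 + 268021) + C(-478, -80) = (-104411 + 268021) + (-13 + 540*I - 478*(-80)) = 163610 + (-13 + 540*I + 38240) = 163610 + (38227 + 540*I) = 201837 + 540*I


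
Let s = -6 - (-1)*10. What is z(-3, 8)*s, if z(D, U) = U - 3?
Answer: 20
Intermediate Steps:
z(D, U) = -3 + U
s = 4 (s = -6 - 1*(-10) = -6 + 10 = 4)
z(-3, 8)*s = (-3 + 8)*4 = 5*4 = 20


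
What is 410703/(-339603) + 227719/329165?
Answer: -19284999146/37261807165 ≈ -0.51755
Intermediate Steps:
410703/(-339603) + 227719/329165 = 410703*(-1/339603) + 227719*(1/329165) = -136901/113201 + 227719/329165 = -19284999146/37261807165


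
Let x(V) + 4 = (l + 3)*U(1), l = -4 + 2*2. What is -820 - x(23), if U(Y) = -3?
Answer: -807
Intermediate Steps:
l = 0 (l = -4 + 4 = 0)
x(V) = -13 (x(V) = -4 + (0 + 3)*(-3) = -4 + 3*(-3) = -4 - 9 = -13)
-820 - x(23) = -820 - 1*(-13) = -820 + 13 = -807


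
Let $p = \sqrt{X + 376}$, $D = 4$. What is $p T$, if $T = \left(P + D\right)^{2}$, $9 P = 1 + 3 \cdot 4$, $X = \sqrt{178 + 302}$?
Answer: $\frac{4802 \sqrt{94 + \sqrt{30}}}{81} \approx 591.29$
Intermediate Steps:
$X = 4 \sqrt{30}$ ($X = \sqrt{480} = 4 \sqrt{30} \approx 21.909$)
$P = \frac{13}{9}$ ($P = \frac{1 + 3 \cdot 4}{9} = \frac{1 + 12}{9} = \frac{1}{9} \cdot 13 = \frac{13}{9} \approx 1.4444$)
$T = \frac{2401}{81}$ ($T = \left(\frac{13}{9} + 4\right)^{2} = \left(\frac{49}{9}\right)^{2} = \frac{2401}{81} \approx 29.642$)
$p = \sqrt{376 + 4 \sqrt{30}}$ ($p = \sqrt{4 \sqrt{30} + 376} = \sqrt{376 + 4 \sqrt{30}} \approx 19.948$)
$p T = 2 \sqrt{94 + \sqrt{30}} \cdot \frac{2401}{81} = \frac{4802 \sqrt{94 + \sqrt{30}}}{81}$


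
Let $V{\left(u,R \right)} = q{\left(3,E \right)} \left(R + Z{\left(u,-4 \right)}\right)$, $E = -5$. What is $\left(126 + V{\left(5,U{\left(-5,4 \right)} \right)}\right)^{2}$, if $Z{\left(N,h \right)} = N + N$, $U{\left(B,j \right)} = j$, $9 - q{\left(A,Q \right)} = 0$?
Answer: $63504$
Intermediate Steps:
$q{\left(A,Q \right)} = 9$ ($q{\left(A,Q \right)} = 9 - 0 = 9 + 0 = 9$)
$Z{\left(N,h \right)} = 2 N$
$V{\left(u,R \right)} = 9 R + 18 u$ ($V{\left(u,R \right)} = 9 \left(R + 2 u\right) = 9 R + 18 u$)
$\left(126 + V{\left(5,U{\left(-5,4 \right)} \right)}\right)^{2} = \left(126 + \left(9 \cdot 4 + 18 \cdot 5\right)\right)^{2} = \left(126 + \left(36 + 90\right)\right)^{2} = \left(126 + 126\right)^{2} = 252^{2} = 63504$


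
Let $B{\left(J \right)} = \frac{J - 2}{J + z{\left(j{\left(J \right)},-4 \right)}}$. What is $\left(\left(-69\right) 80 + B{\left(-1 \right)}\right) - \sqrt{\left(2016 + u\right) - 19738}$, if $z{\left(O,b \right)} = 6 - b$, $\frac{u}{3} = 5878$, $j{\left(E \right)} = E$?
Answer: $- \frac{16561}{3} - 2 i \sqrt{22} \approx -5520.3 - 9.3808 i$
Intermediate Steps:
$u = 17634$ ($u = 3 \cdot 5878 = 17634$)
$B{\left(J \right)} = \frac{-2 + J}{10 + J}$ ($B{\left(J \right)} = \frac{J - 2}{J + \left(6 - -4\right)} = \frac{-2 + J}{J + \left(6 + 4\right)} = \frac{-2 + J}{J + 10} = \frac{-2 + J}{10 + J}$)
$\left(\left(-69\right) 80 + B{\left(-1 \right)}\right) - \sqrt{\left(2016 + u\right) - 19738} = \left(\left(-69\right) 80 + \frac{-2 - 1}{10 - 1}\right) - \sqrt{\left(2016 + 17634\right) - 19738} = \left(-5520 + \frac{1}{9} \left(-3\right)\right) - \sqrt{19650 - 19738} = \left(-5520 + \frac{1}{9} \left(-3\right)\right) - \sqrt{-88} = \left(-5520 - \frac{1}{3}\right) - 2 i \sqrt{22} = - \frac{16561}{3} - 2 i \sqrt{22}$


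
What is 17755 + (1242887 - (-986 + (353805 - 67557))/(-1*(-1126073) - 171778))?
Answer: 1203024072128/954295 ≈ 1.2606e+6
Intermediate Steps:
17755 + (1242887 - (-986 + (353805 - 67557))/(-1*(-1126073) - 171778)) = 17755 + (1242887 - (-986 + 286248)/(1126073 - 171778)) = 17755 + (1242887 - 285262/954295) = 17755 + 1186080564403/954295 = 1203024072128/954295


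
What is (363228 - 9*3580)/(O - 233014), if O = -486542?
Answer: -27584/59963 ≈ -0.46002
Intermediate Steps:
(363228 - 9*3580)/(O - 233014) = (363228 - 9*3580)/(-486542 - 233014) = (363228 - 32220)/(-719556) = 331008*(-1/719556) = -27584/59963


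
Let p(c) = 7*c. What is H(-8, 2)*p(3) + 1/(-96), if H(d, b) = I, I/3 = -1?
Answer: -6049/96 ≈ -63.010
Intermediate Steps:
I = -3 (I = 3*(-1) = -3)
H(d, b) = -3
H(-8, 2)*p(3) + 1/(-96) = -21*3 + 1/(-96) = -3*21 - 1/96 = -63 - 1/96 = -6049/96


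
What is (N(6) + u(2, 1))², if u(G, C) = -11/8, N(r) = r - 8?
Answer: 729/64 ≈ 11.391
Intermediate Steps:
N(r) = -8 + r
u(G, C) = -11/8 (u(G, C) = -11*⅛ = -11/8)
(N(6) + u(2, 1))² = ((-8 + 6) - 11/8)² = (-2 - 11/8)² = (-27/8)² = 729/64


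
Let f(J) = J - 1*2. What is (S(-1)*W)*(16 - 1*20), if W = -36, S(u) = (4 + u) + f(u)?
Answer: 0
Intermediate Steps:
f(J) = -2 + J (f(J) = J - 2 = -2 + J)
S(u) = 2 + 2*u (S(u) = (4 + u) + (-2 + u) = 2 + 2*u)
(S(-1)*W)*(16 - 1*20) = ((2 + 2*(-1))*(-36))*(16 - 1*20) = ((2 - 2)*(-36))*(16 - 20) = (0*(-36))*(-4) = 0*(-4) = 0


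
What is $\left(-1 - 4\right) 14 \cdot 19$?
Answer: $-1330$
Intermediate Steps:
$\left(-1 - 4\right) 14 \cdot 19 = \left(-5\right) 14 \cdot 19 = \left(-70\right) 19 = -1330$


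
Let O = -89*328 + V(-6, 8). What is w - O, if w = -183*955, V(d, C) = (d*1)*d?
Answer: -145609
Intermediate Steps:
V(d, C) = d² (V(d, C) = d*d = d²)
w = -174765
O = -29156 (O = -89*328 + (-6)² = -29192 + 36 = -29156)
w - O = -174765 - 1*(-29156) = -174765 + 29156 = -145609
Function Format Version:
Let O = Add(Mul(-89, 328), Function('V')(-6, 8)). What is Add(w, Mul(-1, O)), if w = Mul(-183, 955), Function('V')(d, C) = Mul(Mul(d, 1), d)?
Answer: -145609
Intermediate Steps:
Function('V')(d, C) = Pow(d, 2) (Function('V')(d, C) = Mul(d, d) = Pow(d, 2))
w = -174765
O = -29156 (O = Add(Mul(-89, 328), Pow(-6, 2)) = Add(-29192, 36) = -29156)
Add(w, Mul(-1, O)) = Add(-174765, Mul(-1, -29156)) = Add(-174765, 29156) = -145609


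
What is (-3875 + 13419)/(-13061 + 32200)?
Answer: 9544/19139 ≈ 0.49867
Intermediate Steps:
(-3875 + 13419)/(-13061 + 32200) = 9544/19139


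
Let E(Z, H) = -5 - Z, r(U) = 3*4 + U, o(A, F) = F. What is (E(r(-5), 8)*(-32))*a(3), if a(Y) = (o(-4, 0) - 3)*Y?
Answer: -3456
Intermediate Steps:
a(Y) = -3*Y (a(Y) = (0 - 3)*Y = -3*Y)
r(U) = 12 + U
(E(r(-5), 8)*(-32))*a(3) = ((-5 - (12 - 5))*(-32))*(-3*3) = ((-5 - 1*7)*(-32))*(-9) = ((-5 - 7)*(-32))*(-9) = -12*(-32)*(-9) = 384*(-9) = -3456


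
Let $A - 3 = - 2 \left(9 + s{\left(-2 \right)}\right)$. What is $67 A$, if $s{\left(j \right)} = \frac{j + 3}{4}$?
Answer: $- \frac{2077}{2} \approx -1038.5$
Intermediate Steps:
$s{\left(j \right)} = \frac{3}{4} + \frac{j}{4}$ ($s{\left(j \right)} = \left(3 + j\right) \frac{1}{4} = \frac{3}{4} + \frac{j}{4}$)
$A = - \frac{31}{2}$ ($A = 3 - 2 \left(9 + \left(\frac{3}{4} + \frac{1}{4} \left(-2\right)\right)\right) = 3 - 2 \left(9 + \left(\frac{3}{4} - \frac{1}{2}\right)\right) = 3 - 2 \left(9 + \frac{1}{4}\right) = 3 - \frac{37}{2} = - \frac{31}{2} \approx -15.5$)
$67 A = 67 \left(- \frac{31}{2}\right) = - \frac{2077}{2}$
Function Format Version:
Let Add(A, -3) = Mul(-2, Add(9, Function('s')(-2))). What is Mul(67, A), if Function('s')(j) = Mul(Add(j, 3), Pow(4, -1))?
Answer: Rational(-2077, 2) ≈ -1038.5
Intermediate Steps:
Function('s')(j) = Add(Rational(3, 4), Mul(Rational(1, 4), j)) (Function('s')(j) = Mul(Add(3, j), Rational(1, 4)) = Add(Rational(3, 4), Mul(Rational(1, 4), j)))
A = Rational(-31, 2) (A = Add(3, Mul(-2, Add(9, Add(Rational(3, 4), Mul(Rational(1, 4), -2))))) = Add(3, Mul(-2, Add(9, Add(Rational(3, 4), Rational(-1, 2))))) = Add(3, Mul(-2, Add(9, Rational(1, 4)))) = Add(3, Mul(-2, Rational(37, 4))) = Add(3, Rational(-37, 2)) = Rational(-31, 2) ≈ -15.500)
Mul(67, A) = Mul(67, Rational(-31, 2)) = Rational(-2077, 2)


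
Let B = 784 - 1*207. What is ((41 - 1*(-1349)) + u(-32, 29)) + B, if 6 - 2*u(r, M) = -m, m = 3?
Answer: 3943/2 ≈ 1971.5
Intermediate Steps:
B = 577 (B = 784 - 207 = 577)
u(r, M) = 9/2 (u(r, M) = 3 - (-1)*3/2 = 3 - 1/2*(-3) = 3 + 3/2 = 9/2)
((41 - 1*(-1349)) + u(-32, 29)) + B = ((41 - 1*(-1349)) + 9/2) + 577 = ((41 + 1349) + 9/2) + 577 = (1390 + 9/2) + 577 = 2789/2 + 577 = 3943/2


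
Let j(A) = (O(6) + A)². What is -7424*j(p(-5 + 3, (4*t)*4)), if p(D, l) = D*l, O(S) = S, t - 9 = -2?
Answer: -352818176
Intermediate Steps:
t = 7 (t = 9 - 2 = 7)
j(A) = (6 + A)²
-7424*j(p(-5 + 3, (4*t)*4)) = -7424*(6 + (-5 + 3)*((4*7)*4))² = -7424*(6 - 56*4)² = -7424*(6 - 2*112)² = -7424*(6 - 224)² = -7424*(-218)² = -7424*47524 = -352818176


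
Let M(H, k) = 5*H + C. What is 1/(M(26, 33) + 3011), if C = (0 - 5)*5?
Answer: 1/3116 ≈ 0.00032092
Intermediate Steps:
C = -25 (C = -5*5 = -25)
M(H, k) = -25 + 5*H (M(H, k) = 5*H - 25 = -25 + 5*H)
1/(M(26, 33) + 3011) = 1/((-25 + 5*26) + 3011) = 1/((-25 + 130) + 3011) = 1/(105 + 3011) = 1/3116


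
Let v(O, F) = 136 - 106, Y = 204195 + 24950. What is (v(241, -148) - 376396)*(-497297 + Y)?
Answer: 100923295632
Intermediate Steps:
Y = 229145
v(O, F) = 30
(v(241, -148) - 376396)*(-497297 + Y) = (30 - 376396)*(-497297 + 229145) = -376366*(-268152) = 100923295632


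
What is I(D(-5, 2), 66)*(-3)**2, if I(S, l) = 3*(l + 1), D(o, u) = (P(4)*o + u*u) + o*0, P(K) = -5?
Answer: 1809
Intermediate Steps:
D(o, u) = u**2 - 5*o (D(o, u) = (-5*o + u*u) + o*0 = (-5*o + u**2) + 0 = (u**2 - 5*o) + 0 = u**2 - 5*o)
I(S, l) = 3 + 3*l (I(S, l) = 3*(1 + l) = 3 + 3*l)
I(D(-5, 2), 66)*(-3)**2 = (3 + 3*66)*(-3)**2 = (3 + 198)*9 = 201*9 = 1809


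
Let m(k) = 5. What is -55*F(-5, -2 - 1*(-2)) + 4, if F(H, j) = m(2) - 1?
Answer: -216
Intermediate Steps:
F(H, j) = 4 (F(H, j) = 5 - 1 = 4)
-55*F(-5, -2 - 1*(-2)) + 4 = -55*4 + 4 = -220 + 4 = -216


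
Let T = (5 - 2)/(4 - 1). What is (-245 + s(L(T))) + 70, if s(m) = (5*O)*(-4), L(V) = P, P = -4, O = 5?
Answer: -275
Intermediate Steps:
T = 1 (T = 3/3 = 3*(⅓) = 1)
L(V) = -4
s(m) = -100 (s(m) = (5*5)*(-4) = 25*(-4) = -100)
(-245 + s(L(T))) + 70 = (-245 - 100) + 70 = -345 + 70 = -275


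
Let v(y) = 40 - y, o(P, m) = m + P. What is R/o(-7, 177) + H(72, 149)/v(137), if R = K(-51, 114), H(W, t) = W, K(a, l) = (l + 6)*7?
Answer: 6924/1649 ≈ 4.1989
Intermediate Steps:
K(a, l) = 42 + 7*l (K(a, l) = (6 + l)*7 = 42 + 7*l)
o(P, m) = P + m
R = 840 (R = 42 + 7*114 = 42 + 798 = 840)
R/o(-7, 177) + H(72, 149)/v(137) = 840/(-7 + 177) + 72/(40 - 1*137) = 840/170 + 72/(40 - 137) = 840*(1/170) + 72/(-97) = 84/17 + 72*(-1/97) = 84/17 - 72/97 = 6924/1649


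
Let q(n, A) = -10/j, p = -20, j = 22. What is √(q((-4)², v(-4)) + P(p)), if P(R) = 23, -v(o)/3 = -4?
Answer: 2*√682/11 ≈ 4.7482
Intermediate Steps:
v(o) = 12 (v(o) = -3*(-4) = 12)
q(n, A) = -5/11 (q(n, A) = -10/22 = -10*1/22 = -5/11)
√(q((-4)², v(-4)) + P(p)) = √(-5/11 + 23) = √(248/11) = 2*√682/11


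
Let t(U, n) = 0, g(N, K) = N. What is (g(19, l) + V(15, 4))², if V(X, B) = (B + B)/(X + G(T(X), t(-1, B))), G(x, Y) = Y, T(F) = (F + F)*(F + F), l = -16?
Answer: 85849/225 ≈ 381.55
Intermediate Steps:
T(F) = 4*F² (T(F) = (2*F)*(2*F) = 4*F²)
V(X, B) = 2*B/X (V(X, B) = (B + B)/(X + 0) = (2*B)/X = 2*B/X)
(g(19, l) + V(15, 4))² = (19 + 2*4/15)² = (19 + 2*4*(1/15))² = (19 + 8/15)² = (293/15)² = 85849/225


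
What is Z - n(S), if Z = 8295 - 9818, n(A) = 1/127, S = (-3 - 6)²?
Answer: -193422/127 ≈ -1523.0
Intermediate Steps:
S = 81 (S = (-9)² = 81)
n(A) = 1/127
Z = -1523
Z - n(S) = -1523 - 1*1/127 = -1523 - 1/127 = -193422/127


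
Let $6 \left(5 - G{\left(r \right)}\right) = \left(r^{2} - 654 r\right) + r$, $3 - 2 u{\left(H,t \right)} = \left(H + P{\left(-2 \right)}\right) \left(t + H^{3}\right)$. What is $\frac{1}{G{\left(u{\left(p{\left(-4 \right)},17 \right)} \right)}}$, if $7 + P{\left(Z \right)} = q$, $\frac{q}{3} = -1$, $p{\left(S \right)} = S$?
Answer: $- \frac{24}{1284335} \approx -1.8687 \cdot 10^{-5}$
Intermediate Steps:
$q = -3$ ($q = 3 \left(-1\right) = -3$)
$P{\left(Z \right)} = -10$ ($P{\left(Z \right)} = -7 - 3 = -10$)
$u{\left(H,t \right)} = \frac{3}{2} - \frac{\left(-10 + H\right) \left(t + H^{3}\right)}{2}$ ($u{\left(H,t \right)} = \frac{3}{2} - \frac{\left(H - 10\right) \left(t + H^{3}\right)}{2} = \frac{3}{2} - \frac{\left(-10 + H\right) \left(t + H^{3}\right)}{2}$)
$G{\left(r \right)} = 5 - \frac{r^{2}}{6} + \frac{653 r}{6}$ ($G{\left(r \right)} = 5 - \frac{\left(r^{2} - 654 r\right) + r}{6} = 5 - \frac{r^{2} - 653 r}{6} = 5 - \left(- \frac{653 r}{6} + \frac{r^{2}}{6}\right) = 5 - \frac{r^{2}}{6} + \frac{653 r}{6}$)
$\frac{1}{G{\left(u{\left(p{\left(-4 \right)},17 \right)} \right)}} = \frac{1}{5 - \frac{\left(\frac{3}{2} + 5 \cdot 17 + 5 \left(-4\right)^{3} - \frac{\left(-4\right)^{4}}{2} - \left(-2\right) 17\right)^{2}}{6} + \frac{653 \left(\frac{3}{2} + 5 \cdot 17 + 5 \left(-4\right)^{3} - \frac{\left(-4\right)^{4}}{2} - \left(-2\right) 17\right)}{6}} = \frac{1}{5 - \frac{\left(\frac{3}{2} + 85 + 5 \left(-64\right) - 128 + 34\right)^{2}}{6} + \frac{653 \left(\frac{3}{2} + 85 + 5 \left(-64\right) - 128 + 34\right)}{6}} = \frac{1}{5 - \frac{\left(\frac{3}{2} + 85 - 320 - 128 + 34\right)^{2}}{6} + \frac{653 \left(\frac{3}{2} + 85 - 320 - 128 + 34\right)}{6}} = \frac{1}{5 - \frac{\left(- \frac{655}{2}\right)^{2}}{6} + \frac{653}{6} \left(- \frac{655}{2}\right)} = \frac{1}{5 - \frac{429025}{24} - \frac{427715}{12}} = \frac{1}{- \frac{1284335}{24}} = - \frac{24}{1284335}$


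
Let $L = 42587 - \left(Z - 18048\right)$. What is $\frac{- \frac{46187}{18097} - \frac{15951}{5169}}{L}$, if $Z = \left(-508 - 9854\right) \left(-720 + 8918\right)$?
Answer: $- \frac{175801950}{2650655281379741} \approx -6.6324 \cdot 10^{-8}$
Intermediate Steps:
$Z = -84947676$ ($Z = \left(-10362\right) 8198 = -84947676$)
$L = 85008311$ ($L = 42587 - \left(-84947676 - 18048\right) = 42587 - -84965724 = 42587 + 84965724 = 85008311$)
$\frac{- \frac{46187}{18097} - \frac{15951}{5169}}{L} = \frac{- \frac{46187}{18097} - \frac{15951}{5169}}{85008311} = \left(\left(-46187\right) \frac{1}{18097} - \frac{5317}{1723}\right) \frac{1}{85008311} = \left(- \frac{46187}{18097} - \frac{5317}{1723}\right) \frac{1}{85008311} = \left(- \frac{175801950}{31181131}\right) \frac{1}{85008311} = - \frac{175801950}{2650655281379741}$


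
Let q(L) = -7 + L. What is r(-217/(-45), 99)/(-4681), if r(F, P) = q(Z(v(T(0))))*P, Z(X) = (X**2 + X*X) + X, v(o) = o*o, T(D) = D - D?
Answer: 693/4681 ≈ 0.14805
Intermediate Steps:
T(D) = 0
v(o) = o**2
Z(X) = X + 2*X**2 (Z(X) = (X**2 + X**2) + X = 2*X**2 + X = X + 2*X**2)
r(F, P) = -7*P (r(F, P) = (-7 + 0**2*(1 + 2*0**2))*P = (-7 + 0*(1 + 2*0))*P = (-7 + 0*(1 + 0))*P = (-7 + 0*1)*P = (-7 + 0)*P = -7*P)
r(-217/(-45), 99)/(-4681) = -7*99/(-4681) = -693*(-1/4681) = 693/4681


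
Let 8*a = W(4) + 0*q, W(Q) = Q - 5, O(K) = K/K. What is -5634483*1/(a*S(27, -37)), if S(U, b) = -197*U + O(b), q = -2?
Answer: -22537932/2659 ≈ -8476.1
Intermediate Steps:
O(K) = 1
W(Q) = -5 + Q
S(U, b) = 1 - 197*U (S(U, b) = -197*U + 1 = 1 - 197*U)
a = -1/8 (a = ((-5 + 4) + 0*(-2))/8 = (-1 + 0)/8 = (1/8)*(-1) = -1/8 ≈ -0.12500)
-5634483*1/(a*S(27, -37)) = -5634483*(-8/(1 - 197*27)) = -5634483*(-8/(1 - 5319)) = -5634483/((-5318*(-1/8))) = -5634483/2659/4 = -5634483*4/2659 = -22537932/2659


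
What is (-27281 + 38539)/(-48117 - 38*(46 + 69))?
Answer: -11258/52487 ≈ -0.21449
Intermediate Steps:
(-27281 + 38539)/(-48117 - 38*(46 + 69)) = 11258/(-48117 - 38*115) = 11258/(-48117 - 4370) = 11258/(-52487) = 11258*(-1/52487) = -11258/52487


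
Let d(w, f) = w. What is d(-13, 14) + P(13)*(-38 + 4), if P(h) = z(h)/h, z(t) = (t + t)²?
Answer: -1781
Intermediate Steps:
z(t) = 4*t² (z(t) = (2*t)² = 4*t²)
P(h) = 4*h (P(h) = (4*h²)/h = 4*h)
d(-13, 14) + P(13)*(-38 + 4) = -13 + (4*13)*(-38 + 4) = -13 + 52*(-34) = -13 - 1768 = -1781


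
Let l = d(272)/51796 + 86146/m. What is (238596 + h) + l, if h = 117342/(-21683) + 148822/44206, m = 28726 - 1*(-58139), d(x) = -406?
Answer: 11184460365358579627309/46876352133096510 ≈ 2.3860e+5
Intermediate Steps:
m = 86865 (m = 28726 + 58139 = 86865)
h = -980156513/479259349 (h = 117342*(-1/21683) + 148822*(1/44206) = -117342/21683 + 74411/22103 = -980156513/479259349 ≈ -2.0451)
l = 2213375513/2249629770 (l = -406/51796 + 86146/86865 = -406*1/51796 + 86146*(1/86865) = -203/25898 + 86146/86865 = 2213375513/2249629770 ≈ 0.98388)
(238596 + h) + l = (238596 - 980156513/479259349) + 2213375513/2249629770 = 114348383477491/479259349 + 2213375513/2249629770 = 11184460365358579627309/46876352133096510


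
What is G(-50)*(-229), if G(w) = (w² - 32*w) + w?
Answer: -927450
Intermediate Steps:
G(w) = w² - 31*w
G(-50)*(-229) = -50*(-31 - 50)*(-229) = -50*(-81)*(-229) = 4050*(-229) = -927450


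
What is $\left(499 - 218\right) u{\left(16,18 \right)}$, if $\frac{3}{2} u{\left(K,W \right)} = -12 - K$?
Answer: $- \frac{15736}{3} \approx -5245.3$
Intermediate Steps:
$u{\left(K,W \right)} = -8 - \frac{2 K}{3}$ ($u{\left(K,W \right)} = \frac{2 \left(-12 - K\right)}{3} = -8 - \frac{2 K}{3}$)
$\left(499 - 218\right) u{\left(16,18 \right)} = \left(499 - 218\right) \left(-8 - \frac{32}{3}\right) = 281 \left(-8 - \frac{32}{3}\right) = 281 \left(- \frac{56}{3}\right) = - \frac{15736}{3}$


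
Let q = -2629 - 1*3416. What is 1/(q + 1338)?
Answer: -1/4707 ≈ -0.00021245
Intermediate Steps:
q = -6045 (q = -2629 - 3416 = -6045)
1/(q + 1338) = 1/(-6045 + 1338) = 1/(-4707) = -1/4707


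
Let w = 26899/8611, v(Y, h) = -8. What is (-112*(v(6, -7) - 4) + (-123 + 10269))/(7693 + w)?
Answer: 49470195/33135661 ≈ 1.4930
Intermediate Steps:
w = 26899/8611 (w = 26899*(1/8611) = 26899/8611 ≈ 3.1238)
(-112*(v(6, -7) - 4) + (-123 + 10269))/(7693 + w) = (-112*(-8 - 4) + (-123 + 10269))/(7693 + 26899/8611) = (-112*(-12) + 10146)/(66271322/8611) = (1344 + 10146)*(8611/66271322) = 11490*(8611/66271322) = 49470195/33135661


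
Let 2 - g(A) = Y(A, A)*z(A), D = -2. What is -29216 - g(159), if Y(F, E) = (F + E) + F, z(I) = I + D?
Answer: 45671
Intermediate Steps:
z(I) = -2 + I (z(I) = I - 2 = -2 + I)
Y(F, E) = E + 2*F (Y(F, E) = (E + F) + F = E + 2*F)
g(A) = 2 - 3*A*(-2 + A) (g(A) = 2 - (A + 2*A)*(-2 + A) = 2 - 3*A*(-2 + A))
-29216 - g(159) = -29216 - (2 - 3*159*(-2 + 159)) = -29216 - (2 - 3*159*157) = -29216 - (2 - 74889) = -29216 - 1*(-74887) = -29216 + 74887 = 45671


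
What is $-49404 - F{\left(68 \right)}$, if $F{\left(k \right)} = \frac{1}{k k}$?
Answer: $- \frac{228444097}{4624} \approx -49404.0$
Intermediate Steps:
$F{\left(k \right)} = \frac{1}{k^{2}}$
$-49404 - F{\left(68 \right)} = -49404 - \frac{1}{4624} = - \frac{228444097}{4624}$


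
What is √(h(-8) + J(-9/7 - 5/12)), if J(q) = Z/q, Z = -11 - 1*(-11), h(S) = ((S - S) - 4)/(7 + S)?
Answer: 2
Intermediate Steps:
h(S) = -4/(7 + S) (h(S) = (0 - 4)/(7 + S) = -4/(7 + S))
Z = 0 (Z = -11 + 11 = 0)
J(q) = 0 (J(q) = 0/q = 0)
√(h(-8) + J(-9/7 - 5/12)) = √(-4/(7 - 8) + 0) = √(-4/(-1) + 0) = √(-4*(-1) + 0) = √(4 + 0) = √4 = 2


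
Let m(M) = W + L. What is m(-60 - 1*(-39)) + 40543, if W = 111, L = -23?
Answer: 40631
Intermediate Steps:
m(M) = 88 (m(M) = 111 - 23 = 88)
m(-60 - 1*(-39)) + 40543 = 88 + 40543 = 40631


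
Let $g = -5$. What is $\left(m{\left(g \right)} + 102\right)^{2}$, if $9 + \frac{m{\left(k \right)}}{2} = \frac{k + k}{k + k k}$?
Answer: $6889$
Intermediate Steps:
$m{\left(k \right)} = -18 + \frac{4 k}{k + k^{2}}$ ($m{\left(k \right)} = -18 + 2 \frac{k + k}{k + k k} = -18 + 2 \frac{2 k}{k + k^{2}} = -18 + \frac{4 k}{k + k^{2}}$)
$\left(m{\left(g \right)} + 102\right)^{2} = \left(\frac{2 \left(-7 - -45\right)}{1 - 5} + 102\right)^{2} = \left(\frac{2 \left(-7 + 45\right)}{-4} + 102\right)^{2} = \left(2 \left(- \frac{1}{4}\right) 38 + 102\right)^{2} = \left(-19 + 102\right)^{2} = 83^{2} = 6889$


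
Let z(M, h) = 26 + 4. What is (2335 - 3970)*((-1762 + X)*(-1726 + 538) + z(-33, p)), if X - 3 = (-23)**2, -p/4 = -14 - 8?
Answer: -2389176450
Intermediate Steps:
p = 88 (p = -4*(-14 - 8) = -4*(-22) = 88)
X = 532 (X = 3 + (-23)**2 = 3 + 529 = 532)
z(M, h) = 30
(2335 - 3970)*((-1762 + X)*(-1726 + 538) + z(-33, p)) = (2335 - 3970)*((-1762 + 532)*(-1726 + 538) + 30) = -1635*(-1230*(-1188) + 30) = -1635*(1461240 + 30) = -1635*1461270 = -2389176450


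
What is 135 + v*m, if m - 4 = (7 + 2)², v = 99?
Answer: 8550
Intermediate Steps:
m = 85 (m = 4 + (7 + 2)² = 4 + 9² = 4 + 81 = 85)
135 + v*m = 135 + 99*85 = 135 + 8415 = 8550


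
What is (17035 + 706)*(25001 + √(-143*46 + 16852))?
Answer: 443542741 + 17741*√10274 ≈ 4.4534e+8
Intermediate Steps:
(17035 + 706)*(25001 + √(-143*46 + 16852)) = 17741*(25001 + √(-6578 + 16852)) = 17741*(25001 + √10274) = 443542741 + 17741*√10274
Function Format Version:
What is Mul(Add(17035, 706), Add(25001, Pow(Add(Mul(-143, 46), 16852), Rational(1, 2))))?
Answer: Add(443542741, Mul(17741, Pow(10274, Rational(1, 2)))) ≈ 4.4534e+8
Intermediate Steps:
Mul(Add(17035, 706), Add(25001, Pow(Add(Mul(-143, 46), 16852), Rational(1, 2)))) = Mul(17741, Add(25001, Pow(Add(-6578, 16852), Rational(1, 2)))) = Mul(17741, Add(25001, Pow(10274, Rational(1, 2)))) = Add(443542741, Mul(17741, Pow(10274, Rational(1, 2))))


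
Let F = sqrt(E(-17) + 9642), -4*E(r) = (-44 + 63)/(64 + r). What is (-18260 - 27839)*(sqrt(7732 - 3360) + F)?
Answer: -92198*sqrt(1093) - 46099*sqrt(85195819)/94 ≈ -7.5747e+6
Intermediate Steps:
E(r) = -19/(4*(64 + r)) (E(r) = -(-44 + 63)/(4*(64 + r)) = -19/(4*(64 + r)))
F = sqrt(85195819)/94 (F = sqrt(-19/(256 + 4*(-17)) + 9642) = sqrt(-19/(256 - 68) + 9642) = sqrt(-19/188 + 9642) = sqrt(1812677/188) = sqrt(85195819)/94 ≈ 98.193)
(-18260 - 27839)*(sqrt(7732 - 3360) + F) = (-18260 - 27839)*(sqrt(7732 - 3360) + sqrt(85195819)/94) = -46099*(sqrt(4372) + sqrt(85195819)/94) = -46099*(2*sqrt(1093) + sqrt(85195819)/94) = -92198*sqrt(1093) - 46099*sqrt(85195819)/94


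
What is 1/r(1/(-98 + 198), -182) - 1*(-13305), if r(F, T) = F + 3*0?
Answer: 13405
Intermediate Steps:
r(F, T) = F (r(F, T) = F + 0 = F)
1/r(1/(-98 + 198), -182) - 1*(-13305) = 1/(1/(-98 + 198)) - 1*(-13305) = 1/(1/100) + 13305 = 100 + 13305 = 13405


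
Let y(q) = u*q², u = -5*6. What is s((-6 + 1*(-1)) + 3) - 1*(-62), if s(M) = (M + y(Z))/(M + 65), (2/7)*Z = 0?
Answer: 3778/61 ≈ 61.934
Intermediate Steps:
u = -30
Z = 0 (Z = (7/2)*0 = 0)
y(q) = -30*q²
s(M) = M/(65 + M) (s(M) = (M - 30*0²)/(M + 65) = (M - 30*0)/(65 + M) = (M + 0)/(65 + M) = M/(65 + M))
s((-6 + 1*(-1)) + 3) - 1*(-62) = ((-6 + 1*(-1)) + 3)/(65 + ((-6 + 1*(-1)) + 3)) - 1*(-62) = ((-6 - 1) + 3)/(65 + ((-6 - 1) + 3)) + 62 = (-7 + 3)/(65 + (-7 + 3)) + 62 = -4/(65 - 4) + 62 = -4/61 + 62 = 3778/61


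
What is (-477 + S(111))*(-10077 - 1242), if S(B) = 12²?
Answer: 3769227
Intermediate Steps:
S(B) = 144
(-477 + S(111))*(-10077 - 1242) = (-477 + 144)*(-10077 - 1242) = -333*(-11319) = 3769227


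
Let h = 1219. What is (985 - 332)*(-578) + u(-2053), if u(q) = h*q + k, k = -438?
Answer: -2880479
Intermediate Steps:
u(q) = -438 + 1219*q (u(q) = 1219*q - 438 = -438 + 1219*q)
(985 - 332)*(-578) + u(-2053) = (985 - 332)*(-578) + (-438 + 1219*(-2053)) = 653*(-578) + (-438 - 2502607) = -377434 - 2503045 = -2880479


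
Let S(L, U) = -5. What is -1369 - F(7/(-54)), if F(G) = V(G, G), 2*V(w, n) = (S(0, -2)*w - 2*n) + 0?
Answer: -147901/108 ≈ -1369.5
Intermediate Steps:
V(w, n) = -n - 5*w/2 (V(w, n) = ((-5*w - 2*n) + 0)/2 = (-5*w - 2*n)/2 = -n - 5*w/2)
F(G) = -7*G/2 (F(G) = -G - 5*G/2 = -7*G/2)
-1369 - F(7/(-54)) = -1369 - (-7)*7/(-54)/2 = -1369 - (-7)*7*(-1/54)/2 = -1369 - (-7)*(-7)/(2*54) = -1369 - 1*49/108 = -1369 - 49/108 = -147901/108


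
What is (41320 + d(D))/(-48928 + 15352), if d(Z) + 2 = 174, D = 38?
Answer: -10373/8394 ≈ -1.2358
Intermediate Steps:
d(Z) = 172 (d(Z) = -2 + 174 = 172)
(41320 + d(D))/(-48928 + 15352) = (41320 + 172)/(-48928 + 15352) = 41492/(-33576) = 41492*(-1/33576) = -10373/8394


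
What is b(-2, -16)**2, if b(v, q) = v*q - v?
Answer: 1156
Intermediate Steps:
b(v, q) = -v + q*v (b(v, q) = q*v - v = -v + q*v)
b(-2, -16)**2 = (-2*(-1 - 16))**2 = (-2*(-17))**2 = 34**2 = 1156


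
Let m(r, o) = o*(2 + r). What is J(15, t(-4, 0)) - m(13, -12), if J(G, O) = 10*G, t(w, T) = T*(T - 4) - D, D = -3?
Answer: 330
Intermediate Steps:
t(w, T) = 3 + T*(-4 + T) (t(w, T) = T*(T - 4) - 1*(-3) = T*(-4 + T) + 3 = 3 + T*(-4 + T))
J(15, t(-4, 0)) - m(13, -12) = 10*15 - (-12)*(2 + 13) = 150 - (-12)*15 = 150 - 1*(-180) = 150 + 180 = 330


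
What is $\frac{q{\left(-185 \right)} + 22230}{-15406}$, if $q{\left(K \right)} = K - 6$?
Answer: $- \frac{22039}{15406} \approx -1.4305$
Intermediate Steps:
$q{\left(K \right)} = -6 + K$
$\frac{q{\left(-185 \right)} + 22230}{-15406} = \frac{\left(-6 - 185\right) + 22230}{-15406} = \left(-191 + 22230\right) \left(- \frac{1}{15406}\right) = 22039 \left(- \frac{1}{15406}\right) = - \frac{22039}{15406}$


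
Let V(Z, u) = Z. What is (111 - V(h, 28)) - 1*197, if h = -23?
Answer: -63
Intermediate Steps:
(111 - V(h, 28)) - 1*197 = (111 - 1*(-23)) - 1*197 = (111 + 23) - 197 = 134 - 197 = -63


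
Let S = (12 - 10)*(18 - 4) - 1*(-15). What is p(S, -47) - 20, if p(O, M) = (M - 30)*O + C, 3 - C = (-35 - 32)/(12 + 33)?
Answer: -149693/45 ≈ -3326.5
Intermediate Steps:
C = 202/45 (C = 3 - (-35 - 32)/(12 + 33) = 3 - (-67)/45 = 3 - 1*(-67/45) = 3 + 67/45 = 202/45 ≈ 4.4889)
S = 43 (S = 2*14 + 15 = 28 + 15 = 43)
p(O, M) = 202/45 + O*(-30 + M) (p(O, M) = (M - 30)*O + 202/45 = (-30 + M)*O + 202/45 = O*(-30 + M) + 202/45 = 202/45 + O*(-30 + M))
p(S, -47) - 20 = (202/45 - 30*43 - 47*43) - 20 = (202/45 - 1290 - 2021) - 20 = -148793/45 - 20 = -149693/45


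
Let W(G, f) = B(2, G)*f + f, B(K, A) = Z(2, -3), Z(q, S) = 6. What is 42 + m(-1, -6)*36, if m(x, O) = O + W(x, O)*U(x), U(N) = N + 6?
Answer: -7734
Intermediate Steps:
B(K, A) = 6
U(N) = 6 + N
W(G, f) = 7*f (W(G, f) = 6*f + f = 7*f)
m(x, O) = O + 7*O*(6 + x) (m(x, O) = O + (7*O)*(6 + x) = O + 7*O*(6 + x))
42 + m(-1, -6)*36 = 42 - 6*(43 + 7*(-1))*36 = 42 - 6*(43 - 7)*36 = 42 - 6*36*36 = 42 - 216*36 = 42 - 7776 = -7734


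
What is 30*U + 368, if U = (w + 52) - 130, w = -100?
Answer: -4972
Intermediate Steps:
U = -178 (U = (-100 + 52) - 130 = -48 - 130 = -178)
30*U + 368 = 30*(-178) + 368 = -5340 + 368 = -4972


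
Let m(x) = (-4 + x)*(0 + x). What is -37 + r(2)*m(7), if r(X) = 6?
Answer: 89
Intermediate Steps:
m(x) = x*(-4 + x) (m(x) = (-4 + x)*x = x*(-4 + x))
-37 + r(2)*m(7) = -37 + 6*(7*(-4 + 7)) = -37 + 6*(7*3) = -37 + 6*21 = -37 + 126 = 89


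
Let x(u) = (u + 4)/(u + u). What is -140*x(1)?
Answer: -350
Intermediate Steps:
x(u) = (4 + u)/(2*u) (x(u) = (4 + u)/((2*u)) = (4 + u)*(1/(2*u)) = (4 + u)/(2*u))
-140*x(1) = -70*(4 + 1)/1 = -70*5 = -140*5/2 = -350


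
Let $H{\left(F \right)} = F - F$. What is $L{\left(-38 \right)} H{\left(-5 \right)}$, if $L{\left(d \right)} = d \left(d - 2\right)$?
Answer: $0$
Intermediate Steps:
$H{\left(F \right)} = 0$
$L{\left(d \right)} = d \left(-2 + d\right)$
$L{\left(-38 \right)} H{\left(-5 \right)} = - 38 \left(-2 - 38\right) 0 = \left(-38\right) \left(-40\right) 0 = 1520 \cdot 0 = 0$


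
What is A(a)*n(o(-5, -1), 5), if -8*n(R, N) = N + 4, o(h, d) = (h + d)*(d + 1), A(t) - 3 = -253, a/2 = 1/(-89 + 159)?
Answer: 1125/4 ≈ 281.25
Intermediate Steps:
a = 1/35 (a = 2/(-89 + 159) = 2/70 = 2*(1/70) = 1/35 ≈ 0.028571)
A(t) = -250 (A(t) = 3 - 253 = -250)
o(h, d) = (1 + d)*(d + h) (o(h, d) = (d + h)*(1 + d) = (1 + d)*(d + h))
n(R, N) = -½ - N/8 (n(R, N) = -(N + 4)/8 = -(4 + N)/8 = -½ - N/8)
A(a)*n(o(-5, -1), 5) = -250*(-½ - ⅛*5) = -250*(-½ - 5/8) = -250*(-9/8) = 1125/4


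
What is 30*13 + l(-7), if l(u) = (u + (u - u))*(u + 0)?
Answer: 439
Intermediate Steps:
l(u) = u**2 (l(u) = (u + 0)*u = u*u = u**2)
30*13 + l(-7) = 30*13 + (-7)**2 = 390 + 49 = 439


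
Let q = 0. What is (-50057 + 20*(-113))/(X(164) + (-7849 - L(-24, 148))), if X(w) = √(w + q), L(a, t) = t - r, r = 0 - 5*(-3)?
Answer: 208797147/31856080 + 52317*√41/31856080 ≈ 6.5649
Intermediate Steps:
r = 15 (r = 0 + 15 = 15)
L(a, t) = -15 + t (L(a, t) = t - 1*15 = t - 15 = -15 + t)
X(w) = √w (X(w) = √(w + 0) = √w)
(-50057 + 20*(-113))/(X(164) + (-7849 - L(-24, 148))) = (-50057 + 20*(-113))/(√164 + (-7849 - (-15 + 148))) = (-50057 - 2260)/(2*√41 + (-7849 - 1*133)) = -52317/(2*√41 + (-7849 - 133)) = -52317/(2*√41 - 7982) = -52317/(-7982 + 2*√41)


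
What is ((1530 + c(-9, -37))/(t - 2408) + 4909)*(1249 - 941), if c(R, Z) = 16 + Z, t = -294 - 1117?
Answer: 1924585432/1273 ≈ 1.5119e+6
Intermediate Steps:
t = -1411
((1530 + c(-9, -37))/(t - 2408) + 4909)*(1249 - 941) = ((1530 + (16 - 37))/(-1411 - 2408) + 4909)*(1249 - 941) = ((1530 - 21)/(-3819) + 4909)*308 = (1509*(-1/3819) + 4909)*308 = (-503/1273 + 4909)*308 = (6248654/1273)*308 = 1924585432/1273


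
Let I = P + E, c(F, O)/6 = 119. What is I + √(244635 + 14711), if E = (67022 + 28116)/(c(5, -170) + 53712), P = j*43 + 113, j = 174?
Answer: 206730304/27213 + √259346 ≈ 8106.0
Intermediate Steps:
c(F, O) = 714 (c(F, O) = 6*119 = 714)
P = 7595 (P = 174*43 + 113 = 7482 + 113 = 7595)
E = 47569/27213 (E = (67022 + 28116)/(714 + 53712) = 95138/54426 = 95138*(1/54426) = 47569/27213 ≈ 1.7480)
I = 206730304/27213 (I = 7595 + 47569/27213 = 206730304/27213 ≈ 7596.8)
I + √(244635 + 14711) = 206730304/27213 + √(244635 + 14711) = 206730304/27213 + √259346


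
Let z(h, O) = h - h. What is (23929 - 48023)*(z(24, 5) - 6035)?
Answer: 145407290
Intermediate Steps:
z(h, O) = 0
(23929 - 48023)*(z(24, 5) - 6035) = (23929 - 48023)*(0 - 6035) = -24094*(-6035) = 145407290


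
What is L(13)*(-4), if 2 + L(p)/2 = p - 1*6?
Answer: -40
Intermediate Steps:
L(p) = -16 + 2*p (L(p) = -4 + 2*(p - 1*6) = -4 + 2*(p - 6) = -4 + 2*(-6 + p) = -4 + (-12 + 2*p) = -16 + 2*p)
L(13)*(-4) = (-16 + 2*13)*(-4) = (-16 + 26)*(-4) = 10*(-4) = -40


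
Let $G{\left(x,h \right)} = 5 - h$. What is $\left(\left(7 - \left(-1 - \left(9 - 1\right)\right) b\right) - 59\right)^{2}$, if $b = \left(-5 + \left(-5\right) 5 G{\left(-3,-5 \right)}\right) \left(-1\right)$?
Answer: $5031049$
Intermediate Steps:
$b = 255$ ($b = \left(-5 + \left(-5\right) 5 \left(5 - -5\right)\right) \left(-1\right) = \left(-5 - 25 \left(5 + 5\right)\right) \left(-1\right) = \left(-5 - 250\right) \left(-1\right) = \left(-255\right) \left(-1\right) = 255$)
$\left(\left(7 - \left(-1 - \left(9 - 1\right)\right) b\right) - 59\right)^{2} = \left(\left(7 - \left(-1 - \left(9 - 1\right)\right) 255\right) - 59\right)^{2} = \left(\left(7 - \left(-1 - 8\right) 255\right) - 59\right)^{2} = \left(\left(7 - \left(-9\right) 255\right) - 59\right)^{2} = \left(\left(7 - -2295\right) - 59\right)^{2} = \left(\left(7 + 2295\right) - 59\right)^{2} = \left(2302 - 59\right)^{2} = 2243^{2} = 5031049$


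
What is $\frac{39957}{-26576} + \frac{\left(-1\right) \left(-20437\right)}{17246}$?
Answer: $- \frac{72982355}{229164848} \approx -0.31847$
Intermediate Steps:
$\frac{39957}{-26576} + \frac{\left(-1\right) \left(-20437\right)}{17246} = 39957 \left(- \frac{1}{26576}\right) + 20437 \cdot \frac{1}{17246} = - \frac{39957}{26576} + \frac{20437}{17246} = - \frac{72982355}{229164848}$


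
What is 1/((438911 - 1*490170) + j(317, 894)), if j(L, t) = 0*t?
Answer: -1/51259 ≈ -1.9509e-5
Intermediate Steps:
j(L, t) = 0
1/((438911 - 1*490170) + j(317, 894)) = 1/((438911 - 1*490170) + 0) = 1/((438911 - 490170) + 0) = 1/(-51259 + 0) = 1/(-51259) = -1/51259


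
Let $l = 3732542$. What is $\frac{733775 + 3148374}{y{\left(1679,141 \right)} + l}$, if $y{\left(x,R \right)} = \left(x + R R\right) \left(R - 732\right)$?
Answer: $- \frac{3882149}{9009418} \approx -0.4309$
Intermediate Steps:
$y{\left(x,R \right)} = \left(-732 + R\right) \left(x + R^{2}\right)$ ($y{\left(x,R \right)} = \left(x + R^{2}\right) \left(-732 + R\right) = \left(-732 + R\right) \left(x + R^{2}\right)$)
$\frac{733775 + 3148374}{y{\left(1679,141 \right)} + l} = \frac{733775 + 3148374}{\left(141^{3} - 1229028 - 732 \cdot 141^{2} + 141 \cdot 1679\right) + 3732542} = \frac{3882149}{\left(2803221 - 1229028 - 14552892 + 236739\right) + 3732542} = \frac{3882149}{-12741960 + 3732542} = \frac{3882149}{-9009418} = 3882149 \left(- \frac{1}{9009418}\right) = - \frac{3882149}{9009418}$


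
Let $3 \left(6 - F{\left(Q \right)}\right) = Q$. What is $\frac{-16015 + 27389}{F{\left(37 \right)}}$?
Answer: $- \frac{34122}{19} \approx -1795.9$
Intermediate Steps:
$F{\left(Q \right)} = 6 - \frac{Q}{3}$
$\frac{-16015 + 27389}{F{\left(37 \right)}} = \frac{-16015 + 27389}{6 - \frac{37}{3}} = \frac{11374}{6 - \frac{37}{3}} = \frac{11374}{- \frac{19}{3}} = 11374 \left(- \frac{3}{19}\right) = - \frac{34122}{19}$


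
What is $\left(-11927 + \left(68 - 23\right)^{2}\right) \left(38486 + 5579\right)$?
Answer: $-436331630$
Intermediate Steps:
$\left(-11927 + \left(68 - 23\right)^{2}\right) \left(38486 + 5579\right) = \left(-11927 + 45^{2}\right) 44065 = \left(-11927 + 2025\right) 44065 = \left(-9902\right) 44065 = -436331630$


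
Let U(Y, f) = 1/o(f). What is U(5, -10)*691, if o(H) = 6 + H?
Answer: -691/4 ≈ -172.75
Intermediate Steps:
U(Y, f) = 1/(6 + f)
U(5, -10)*691 = 691/(6 - 10) = 691/(-4) = -¼*691 = -691/4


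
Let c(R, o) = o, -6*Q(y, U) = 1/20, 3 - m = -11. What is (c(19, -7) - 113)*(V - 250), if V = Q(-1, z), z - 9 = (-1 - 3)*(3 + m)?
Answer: 30001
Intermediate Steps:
m = 14 (m = 3 - 1*(-11) = 3 + 11 = 14)
z = -59 (z = 9 + (-1 - 3)*(3 + 14) = 9 - 4*17 = 9 - 68 = -59)
Q(y, U) = -1/120 (Q(y, U) = -⅙/20 = -⅙*1/20 = -1/120)
V = -1/120 ≈ -0.0083333
(c(19, -7) - 113)*(V - 250) = (-7 - 113)*(-1/120 - 250) = -120*(-30001/120) = 30001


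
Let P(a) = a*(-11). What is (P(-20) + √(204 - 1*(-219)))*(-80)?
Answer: -17600 - 240*√47 ≈ -19245.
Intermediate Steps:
P(a) = -11*a
(P(-20) + √(204 - 1*(-219)))*(-80) = (-11*(-20) + √(204 - 1*(-219)))*(-80) = (220 + √(204 + 219))*(-80) = (220 + √423)*(-80) = (220 + 3*√47)*(-80) = -17600 - 240*√47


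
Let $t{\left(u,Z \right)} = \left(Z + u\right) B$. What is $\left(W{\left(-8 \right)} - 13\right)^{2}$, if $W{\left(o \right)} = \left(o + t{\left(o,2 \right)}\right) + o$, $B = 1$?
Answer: $1225$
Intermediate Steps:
$t{\left(u,Z \right)} = Z + u$ ($t{\left(u,Z \right)} = \left(Z + u\right) 1 = Z + u$)
$W{\left(o \right)} = 2 + 3 o$ ($W{\left(o \right)} = \left(o + \left(2 + o\right)\right) + o = \left(2 + 2 o\right) + o = 2 + 3 o$)
$\left(W{\left(-8 \right)} - 13\right)^{2} = \left(\left(2 + 3 \left(-8\right)\right) - 13\right)^{2} = \left(\left(2 - 24\right) - 13\right)^{2} = \left(-22 - 13\right)^{2} = \left(-35\right)^{2} = 1225$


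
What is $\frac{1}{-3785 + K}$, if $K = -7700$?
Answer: $- \frac{1}{11485} \approx -8.707 \cdot 10^{-5}$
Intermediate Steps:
$\frac{1}{-3785 + K} = \frac{1}{-3785 - 7700} = \frac{1}{-11485} = - \frac{1}{11485}$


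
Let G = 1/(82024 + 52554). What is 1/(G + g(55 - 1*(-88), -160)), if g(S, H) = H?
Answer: -134578/21532479 ≈ -0.0062500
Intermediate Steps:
G = 1/134578 ≈ 7.4306e-6
1/(G + g(55 - 1*(-88), -160)) = 1/(1/134578 - 160) = 1/(-21532479/134578) = -134578/21532479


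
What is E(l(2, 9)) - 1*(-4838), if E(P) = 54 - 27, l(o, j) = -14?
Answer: 4865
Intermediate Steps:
E(P) = 27
E(l(2, 9)) - 1*(-4838) = 27 - 1*(-4838) = 27 + 4838 = 4865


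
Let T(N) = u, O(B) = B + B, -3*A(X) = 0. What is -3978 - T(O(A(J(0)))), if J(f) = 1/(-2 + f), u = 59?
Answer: -4037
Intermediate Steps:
A(X) = 0 (A(X) = -1/3*0 = 0)
O(B) = 2*B
T(N) = 59
-3978 - T(O(A(J(0)))) = -3978 - 1*59 = -3978 - 59 = -4037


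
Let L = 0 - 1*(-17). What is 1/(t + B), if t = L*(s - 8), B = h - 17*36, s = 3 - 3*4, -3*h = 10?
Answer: -3/2713 ≈ -0.0011058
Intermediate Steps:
h = -10/3 (h = -⅓*10 = -10/3 ≈ -3.3333)
s = -9 (s = 3 - 12 = -9)
L = 17 (L = 0 + 17 = 17)
B = -1846/3 (B = -10/3 - 17*36 = -10/3 - 612 = -1846/3 ≈ -615.33)
t = -289 (t = 17*(-9 - 8) = 17*(-17) = -289)
1/(t + B) = 1/(-289 - 1846/3) = 1/(-2713/3) = -3/2713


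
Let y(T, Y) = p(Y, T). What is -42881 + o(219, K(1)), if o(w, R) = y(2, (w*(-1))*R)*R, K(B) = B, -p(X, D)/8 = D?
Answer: -42897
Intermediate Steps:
p(X, D) = -8*D
y(T, Y) = -8*T
o(w, R) = -16*R (o(w, R) = (-8*2)*R = -16*R)
-42881 + o(219, K(1)) = -42881 - 16*1 = -42881 - 16 = -42897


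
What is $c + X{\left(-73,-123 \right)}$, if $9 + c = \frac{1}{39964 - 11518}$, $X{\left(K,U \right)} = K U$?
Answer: $\frac{255160621}{28446} \approx 8970.0$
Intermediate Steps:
$c = - \frac{256013}{28446}$ ($c = -9 + \frac{1}{39964 - 11518} = -9 + \frac{1}{28446} = - \frac{256013}{28446} \approx -9.0$)
$c + X{\left(-73,-123 \right)} = - \frac{256013}{28446} - -8979 = - \frac{256013}{28446} + 8979 = \frac{255160621}{28446}$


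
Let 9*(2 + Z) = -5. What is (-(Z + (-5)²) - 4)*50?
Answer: -11900/9 ≈ -1322.2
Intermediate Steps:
Z = -23/9 (Z = -2 + (⅑)*(-5) = -2 - 5/9 = -23/9 ≈ -2.5556)
(-(Z + (-5)²) - 4)*50 = (-(-23/9 + (-5)²) - 4)*50 = (-(-23/9 + 25) - 4)*50 = (-1*202/9 - 4)*50 = (-202/9 - 4)*50 = -238/9*50 = -11900/9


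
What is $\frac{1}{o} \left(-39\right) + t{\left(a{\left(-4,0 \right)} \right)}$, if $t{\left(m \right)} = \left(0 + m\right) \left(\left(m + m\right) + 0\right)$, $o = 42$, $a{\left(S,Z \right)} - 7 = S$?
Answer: $\frac{239}{14} \approx 17.071$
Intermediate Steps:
$a{\left(S,Z \right)} = 7 + S$
$t{\left(m \right)} = 2 m^{2}$ ($t{\left(m \right)} = m \left(2 m + 0\right) = m 2 m = 2 m^{2}$)
$\frac{1}{o} \left(-39\right) + t{\left(a{\left(-4,0 \right)} \right)} = \frac{1}{42} \left(-39\right) + 2 \left(7 - 4\right)^{2} = \frac{1}{42} \left(-39\right) + 2 \cdot 3^{2} = - \frac{13}{14} + 2 \cdot 9 = - \frac{13}{14} + 18 = \frac{239}{14}$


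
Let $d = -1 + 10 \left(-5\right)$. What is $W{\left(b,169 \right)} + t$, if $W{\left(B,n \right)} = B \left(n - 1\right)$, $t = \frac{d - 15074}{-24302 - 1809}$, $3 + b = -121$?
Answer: $- \frac{543929227}{26111} \approx -20831.0$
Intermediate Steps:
$b = -124$ ($b = -3 - 121 = -124$)
$d = -51$ ($d = -1 - 50 = -51$)
$t = \frac{15125}{26111}$ ($t = \frac{-51 - 15074}{-24302 - 1809} = - \frac{15125}{-26111} = \left(-15125\right) \left(- \frac{1}{26111}\right) = \frac{15125}{26111} \approx 0.57926$)
$W{\left(B,n \right)} = B \left(-1 + n\right)$
$W{\left(b,169 \right)} + t = - 124 \left(-1 + 169\right) + \frac{15125}{26111} = \left(-124\right) 168 + \frac{15125}{26111} = -20832 + \frac{15125}{26111} = - \frac{543929227}{26111}$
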